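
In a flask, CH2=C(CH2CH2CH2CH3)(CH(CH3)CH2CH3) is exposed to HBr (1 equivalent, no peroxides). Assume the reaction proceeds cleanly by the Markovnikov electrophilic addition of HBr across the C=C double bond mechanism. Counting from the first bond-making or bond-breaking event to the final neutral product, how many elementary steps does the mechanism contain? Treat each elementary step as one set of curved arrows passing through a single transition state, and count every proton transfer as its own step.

2

Step 1: Electrophilic addition begins with the π(C=C) electrons forming a bond to the proton of HBr. Following Markovnikov's rule, the resulting cation is tertiary. The H–Br bond breaks heterolytically, releasing Br⁻.
(No 1,2-shift: no single shift to an adjacent carbon would give a more stable cation.)
Step 2: Br⁻ captures the cation: a lone pair on Br⁻ fills the empty p orbital, producing the alkyl halide product.
Total: 2 elementary steps.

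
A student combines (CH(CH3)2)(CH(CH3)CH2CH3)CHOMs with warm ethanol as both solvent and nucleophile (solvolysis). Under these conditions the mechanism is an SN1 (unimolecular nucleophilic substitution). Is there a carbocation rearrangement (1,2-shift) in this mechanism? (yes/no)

yes

The first-formed carbocation is secondary.
The adjacent sec-butyl carbon already bears 2 other carbon substituents and has a hydrogen to migrate; after a 1,2-hydride shift from that carbon the positive charge sits on a tertiary centre.
Tertiary is more stable than secondary, so the shift occurs.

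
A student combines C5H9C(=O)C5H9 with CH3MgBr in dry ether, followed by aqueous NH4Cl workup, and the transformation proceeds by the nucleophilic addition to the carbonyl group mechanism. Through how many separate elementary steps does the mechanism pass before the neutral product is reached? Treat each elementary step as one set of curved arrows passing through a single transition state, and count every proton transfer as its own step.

Step 1: A lone pair / filled orbital on the carbanion-like carbon of CH3MgBr attacks the electrophilic carbonyl carbon; the π(C=O) electrons shift onto oxygen, producing a tetrahedral alkoxide intermediate.
Step 2: Protonation of the alkoxide by aqueous NH4Cl workup furnishes an alcohol.
Total: 2 elementary steps.

2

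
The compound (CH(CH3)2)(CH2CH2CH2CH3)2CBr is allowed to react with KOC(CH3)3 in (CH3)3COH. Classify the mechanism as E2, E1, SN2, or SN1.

Conditions: a strong/bulky base with a tertiary substrate bearing a β-hydrogen.
These conditions are the textbook signature of the E2 pathway.
A strong (often hindered) base removes a β-H in concert with loss of the leaving group — bimolecular elimination.

E2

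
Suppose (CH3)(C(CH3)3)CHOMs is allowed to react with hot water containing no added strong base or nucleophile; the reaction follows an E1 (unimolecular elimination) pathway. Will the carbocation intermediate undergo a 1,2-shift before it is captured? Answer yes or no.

yes

The first-formed carbocation is secondary.
The adjacent tert-butyl carbon has no hydrogen but bears methyl groups; migration of one methyl with its bonding pair (a 1,2-methyl shift) places the charge on a tertiary centre.
Tertiary is more stable than secondary, so the shift occurs.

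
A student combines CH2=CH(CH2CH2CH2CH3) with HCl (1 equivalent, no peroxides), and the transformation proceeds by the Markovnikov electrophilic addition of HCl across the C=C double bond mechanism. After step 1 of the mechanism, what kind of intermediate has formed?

Step 1: Electrophilic addition begins with the π(C=C) electrons forming a bond to the proton of HCl. Following Markovnikov's rule, the resulting cation is secondary. The H–Cl bond breaks heterolytically, releasing Cl⁻.
After step 1 the species present is a secondary carbocation.

secondary carbocation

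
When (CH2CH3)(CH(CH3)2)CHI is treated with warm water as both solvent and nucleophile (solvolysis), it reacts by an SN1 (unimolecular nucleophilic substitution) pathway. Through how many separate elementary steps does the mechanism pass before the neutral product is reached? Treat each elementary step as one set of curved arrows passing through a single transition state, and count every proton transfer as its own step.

4

Step 1: The C–I bond breaks with both electrons going to the iodide; I⁻ leaves and a secondary carbocation remains.
Step 2: A hydride (H with its bonding pair) migrates from the adjacent isopropyl carbon to the cationic centre — a 1,2-hydride shift — upgrading the secondary cation to a tertiary one.
Step 3: A lone pair on the oxygen of H2O attacks the carbocation, forming a new C–O σ-bond and an oxonium ion.
Step 4: Deprotonation of the oxonium oxygen by solvent water yields the neutral alcohol.
Total: 4 elementary steps.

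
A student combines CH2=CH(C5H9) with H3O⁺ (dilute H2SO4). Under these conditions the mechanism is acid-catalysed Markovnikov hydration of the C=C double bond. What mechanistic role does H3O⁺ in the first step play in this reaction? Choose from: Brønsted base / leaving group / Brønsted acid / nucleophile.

Brønsted acid

Step 1: The π electrons of the C=C bond attack a proton of H3O⁺; Markovnikov addition places the new C–H on the less-substituted alkene carbon, so the positive charge ends up on the more-substituted carbon — a secondary carbocation. H2O is released.
H3O⁺ in the first step donates a proton in a proton-transfer step — a Brønsted acid.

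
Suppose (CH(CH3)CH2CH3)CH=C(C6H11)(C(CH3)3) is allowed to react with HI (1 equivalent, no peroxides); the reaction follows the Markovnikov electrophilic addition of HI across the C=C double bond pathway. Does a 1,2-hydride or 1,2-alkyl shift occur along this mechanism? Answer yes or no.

The first-formed carbocation is tertiary.
No single 1,2-shift to an adjacent carbon would produce a more-substituted cation than the one already present, so no rearrangement occurs.

no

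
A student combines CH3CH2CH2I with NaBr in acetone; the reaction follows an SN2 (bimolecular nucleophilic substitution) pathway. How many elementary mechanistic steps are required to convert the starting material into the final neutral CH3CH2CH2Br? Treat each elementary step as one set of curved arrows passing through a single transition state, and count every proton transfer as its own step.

Step 1: Br⁻ attacks the back face of the α-carbon while I⁻ departs with the C–I bonding pair — a single concerted displacement through a pentacoordinate transition state.
Total: 1 elementary step.

1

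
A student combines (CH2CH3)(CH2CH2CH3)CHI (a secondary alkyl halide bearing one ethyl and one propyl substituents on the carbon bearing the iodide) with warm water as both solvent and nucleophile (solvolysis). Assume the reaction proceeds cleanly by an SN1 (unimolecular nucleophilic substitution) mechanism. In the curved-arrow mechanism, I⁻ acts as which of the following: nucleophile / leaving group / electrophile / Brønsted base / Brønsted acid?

Step 1: Ionisation: the C–I σ-bond cleaves heterolytically; both bonding electrons depart with I⁻, leaving a secondary carbocation at the α-carbon.
I⁻ departs with both electrons of the breaking σ-bond — that is the definition of a leaving group.

leaving group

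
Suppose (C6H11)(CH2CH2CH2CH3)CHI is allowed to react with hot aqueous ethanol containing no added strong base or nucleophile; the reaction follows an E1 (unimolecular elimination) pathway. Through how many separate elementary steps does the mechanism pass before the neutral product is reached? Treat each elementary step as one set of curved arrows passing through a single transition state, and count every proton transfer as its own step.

Step 1: Unassisted departure of I⁻ (taking the C–I bonding pair) generates a secondary carbocation.
Step 2: Carbocation rearrangement: a 1,2-hydride shift from the adjacent cyclohexyl carbon converts the initially-formed secondary cation into the more stable tertiary cation.
Step 3: A weak base (a water (or ethanol) molecule from the solvent) removes a proton from a carbon adjacent to the cationic centre; the electrons of that C–H bond become the new π(C=C) bond, giving the alkene.
Total: 3 elementary steps.

3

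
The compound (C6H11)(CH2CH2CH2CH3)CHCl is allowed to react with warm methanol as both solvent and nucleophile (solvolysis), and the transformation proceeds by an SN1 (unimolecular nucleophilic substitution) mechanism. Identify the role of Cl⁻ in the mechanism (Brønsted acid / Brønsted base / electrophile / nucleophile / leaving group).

Step 1: Ionisation: the C–Cl σ-bond cleaves heterolytically; both bonding electrons depart with Cl⁻, leaving a secondary carbocation at the α-carbon.
Cl⁻ departs with both electrons of the breaking σ-bond — that is the definition of a leaving group.

leaving group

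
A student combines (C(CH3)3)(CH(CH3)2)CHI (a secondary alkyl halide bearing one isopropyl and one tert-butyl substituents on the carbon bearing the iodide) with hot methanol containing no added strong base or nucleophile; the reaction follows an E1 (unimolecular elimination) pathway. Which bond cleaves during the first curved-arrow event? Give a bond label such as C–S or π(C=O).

C–I

Step 1: Ionisation: the C–I σ-bond cleaves heterolytically; both bonding electrons depart with I⁻, leaving a secondary carbocation at the α-carbon.
The bond broken in this step is the C–I bond.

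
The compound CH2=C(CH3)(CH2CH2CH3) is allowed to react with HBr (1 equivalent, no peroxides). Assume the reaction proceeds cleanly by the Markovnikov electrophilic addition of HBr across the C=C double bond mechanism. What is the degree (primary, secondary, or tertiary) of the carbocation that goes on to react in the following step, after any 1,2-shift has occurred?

tertiary

Step 1: Electrophilic addition begins with the π(C=C) electrons forming a bond to the proton of HBr. Following Markovnikov's rule, the resulting cation is tertiary. The H–Br bond breaks heterolytically, releasing Br⁻.
No single 1,2-shift to an adjacent carbon would give a more-substituted cation, so no rearrangement occurs.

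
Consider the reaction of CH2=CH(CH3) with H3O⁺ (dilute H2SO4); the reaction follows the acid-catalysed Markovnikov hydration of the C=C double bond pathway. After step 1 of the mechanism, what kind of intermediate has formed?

Step 1: The π electrons of the C=C bond attack a proton of H3O⁺; Markovnikov addition places the new C–H on the less-substituted alkene carbon, so the positive charge ends up on the more-substituted carbon — a secondary carbocation. H2O is released.
After step 1 the species present is a secondary carbocation.

secondary carbocation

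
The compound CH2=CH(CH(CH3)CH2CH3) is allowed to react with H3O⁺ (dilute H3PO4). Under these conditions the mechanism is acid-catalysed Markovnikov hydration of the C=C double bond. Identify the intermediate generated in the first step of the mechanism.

Step 1: Protonation of the alkene by H3O⁺: the π bond acts as the nucleophile and picks up H⁺, giving the more stable (Markovnikov) secondary carbocation. H2O is released.
After step 1 the species present is a secondary carbocation.

secondary carbocation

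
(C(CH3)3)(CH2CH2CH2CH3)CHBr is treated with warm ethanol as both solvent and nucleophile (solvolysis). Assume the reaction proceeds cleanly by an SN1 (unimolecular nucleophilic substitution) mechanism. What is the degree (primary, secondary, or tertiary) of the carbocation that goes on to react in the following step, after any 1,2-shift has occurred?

Step 1: The C–Br bond breaks with both electrons going to the bromide; Br⁻ leaves and a secondary carbocation remains.
Step 2: A methyl group with its bonding pair migrates from the adjacent tert-butyl carbon to the cationic centre — a 1,2-methyl shift — upgrading the secondary cation to a tertiary one.
The cation rearranges from secondary to tertiary via a 1,2-methyl shift from the adjacent tert-butyl carbon; the tertiary cation is what reacts next.

tertiary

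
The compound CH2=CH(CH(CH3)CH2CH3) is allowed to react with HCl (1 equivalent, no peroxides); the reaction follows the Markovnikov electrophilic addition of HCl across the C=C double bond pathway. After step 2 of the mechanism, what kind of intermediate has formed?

tertiary carbocation

Step 1: The π electrons of the C=C bond attack a proton of HCl; Markovnikov addition places the new C–H on the less-substituted alkene carbon, so the positive charge ends up on the more-substituted carbon — a secondary carbocation. The H–Cl bond breaks heterolytically, releasing Cl⁻.
Step 2: A 1,2-hydride shift from the adjacent sec-butyl carbon moves the positive charge from the secondary centre to an adjacent carbon, generating a more stable tertiary carbocation.
After step 2 the species present is a tertiary carbocation.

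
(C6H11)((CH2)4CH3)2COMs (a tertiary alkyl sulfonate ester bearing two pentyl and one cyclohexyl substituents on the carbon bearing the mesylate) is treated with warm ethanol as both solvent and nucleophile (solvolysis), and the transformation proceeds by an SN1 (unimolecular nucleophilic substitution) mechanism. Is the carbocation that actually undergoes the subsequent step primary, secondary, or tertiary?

tertiary

Step 1: Unassisted departure of MsO⁻ (taking the C–O bonding pair) generates a tertiary carbocation.
No single 1,2-shift to an adjacent carbon would give a more-substituted cation, so no rearrangement occurs.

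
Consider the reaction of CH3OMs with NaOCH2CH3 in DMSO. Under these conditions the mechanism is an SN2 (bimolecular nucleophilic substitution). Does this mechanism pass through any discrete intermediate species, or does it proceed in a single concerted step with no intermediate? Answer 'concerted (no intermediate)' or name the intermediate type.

The ethoxide nucleophile donates a lone pair from O to the α-carbon in a backside attack; simultaneously the C–O σ-bond breaks and both of its electrons leave with MsO⁻. One concerted step with inversion of configuration.
All bond changes occur in one transition state; no discrete intermediate is formed.

concerted (no intermediate)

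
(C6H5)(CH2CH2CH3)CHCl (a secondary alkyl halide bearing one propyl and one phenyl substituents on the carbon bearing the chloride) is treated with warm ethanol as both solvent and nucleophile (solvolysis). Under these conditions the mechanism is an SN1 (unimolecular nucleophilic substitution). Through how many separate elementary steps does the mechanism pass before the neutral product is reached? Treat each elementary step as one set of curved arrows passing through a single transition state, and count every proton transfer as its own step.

3

Step 1: The C–Cl bond breaks with both electrons going to the chloride; Cl⁻ leaves and a secondary carbocation remains.
(No 1,2-shift: no single shift to an adjacent carbon would give a more stable cation.)
Step 2: A lone pair on the oxygen of CH3CH2OH attacks the carbocation, forming a new C–O σ-bond and an oxonium ion.
Step 3: Proton transfer from the O–H of the oxonium ion to a solvent molecule delivers the neutral ether.
Total: 3 elementary steps.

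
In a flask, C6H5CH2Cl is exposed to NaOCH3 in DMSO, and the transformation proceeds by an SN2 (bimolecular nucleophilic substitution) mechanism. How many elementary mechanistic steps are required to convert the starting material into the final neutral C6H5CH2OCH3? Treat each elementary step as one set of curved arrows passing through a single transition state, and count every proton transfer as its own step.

Step 1: The methoxide nucleophile donates a lone pair from O to the α-carbon in a backside attack; simultaneously the C–Cl σ-bond breaks and both of its electrons leave with Cl⁻. One concerted step with inversion of configuration.
Total: 1 elementary step.

1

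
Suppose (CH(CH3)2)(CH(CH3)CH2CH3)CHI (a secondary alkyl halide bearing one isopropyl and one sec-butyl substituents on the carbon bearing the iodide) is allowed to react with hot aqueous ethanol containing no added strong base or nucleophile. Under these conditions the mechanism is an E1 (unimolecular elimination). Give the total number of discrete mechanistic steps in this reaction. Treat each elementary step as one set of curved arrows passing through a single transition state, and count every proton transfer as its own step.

3

Step 1: Ionisation: the C–I σ-bond cleaves heterolytically; both bonding electrons depart with I⁻, leaving a secondary carbocation at the α-carbon.
Step 2: Carbocation rearrangement: a 1,2-hydride shift from the adjacent isopropyl carbon converts the initially-formed secondary cation into the more stable tertiary cation.
Step 3: A water (or ethanol) molecule (solvent) deprotonates a β-carbon; as the C–H bond breaks, those electrons form the new alkene π bond.
Total: 3 elementary steps.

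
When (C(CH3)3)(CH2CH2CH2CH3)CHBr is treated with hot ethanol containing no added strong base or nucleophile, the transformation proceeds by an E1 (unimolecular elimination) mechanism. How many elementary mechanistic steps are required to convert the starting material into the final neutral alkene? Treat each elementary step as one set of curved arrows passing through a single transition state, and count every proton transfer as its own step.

3

Step 1: Rate-determining heterolysis of the C–Br bond gives Br⁻ and a secondary carbocation.
Step 2: A methyl group with its bonding pair migrates from the adjacent tert-butyl carbon to the cationic centre — a 1,2-methyl shift — upgrading the secondary cation to a tertiary one.
Step 3: An ethanol molecule (solvent) deprotonates a β-carbon; as the C–H bond breaks, those electrons form the new alkene π bond.
Total: 3 elementary steps.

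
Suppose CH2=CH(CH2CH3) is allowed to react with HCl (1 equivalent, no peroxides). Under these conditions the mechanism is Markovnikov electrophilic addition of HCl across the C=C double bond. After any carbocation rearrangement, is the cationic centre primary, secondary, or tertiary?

Step 1: The π electrons of the C=C bond attack a proton of HCl; Markovnikov addition places the new C–H on the less-substituted alkene carbon, so the positive charge ends up on the more-substituted carbon — a secondary carbocation. The H–Cl bond breaks heterolytically, releasing Cl⁻.
No single 1,2-shift to an adjacent carbon would give a more-substituted cation, so no rearrangement occurs.

secondary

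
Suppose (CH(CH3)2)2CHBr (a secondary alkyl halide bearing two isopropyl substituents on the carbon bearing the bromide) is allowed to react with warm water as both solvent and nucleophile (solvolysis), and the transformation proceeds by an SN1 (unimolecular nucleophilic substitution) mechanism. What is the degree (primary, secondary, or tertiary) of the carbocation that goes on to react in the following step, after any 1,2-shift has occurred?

Step 1: Ionisation: the C–Br σ-bond cleaves heterolytically; both bonding electrons depart with Br⁻, leaving a secondary carbocation at the α-carbon.
Step 2: A 1,2-hydride shift from the adjacent isopropyl carbon moves the positive charge from the secondary centre to an adjacent carbon, generating a more stable tertiary carbocation.
The cation rearranges from secondary to tertiary via a 1,2-hydride shift from the adjacent isopropyl carbon; the tertiary cation is what reacts next.

tertiary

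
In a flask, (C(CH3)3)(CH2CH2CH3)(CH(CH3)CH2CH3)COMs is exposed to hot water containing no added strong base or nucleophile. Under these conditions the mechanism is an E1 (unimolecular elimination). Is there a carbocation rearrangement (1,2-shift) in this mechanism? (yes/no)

no

The first-formed carbocation is tertiary.
No single 1,2-shift to an adjacent carbon would produce a more-substituted cation than the one already present, so no rearrangement occurs.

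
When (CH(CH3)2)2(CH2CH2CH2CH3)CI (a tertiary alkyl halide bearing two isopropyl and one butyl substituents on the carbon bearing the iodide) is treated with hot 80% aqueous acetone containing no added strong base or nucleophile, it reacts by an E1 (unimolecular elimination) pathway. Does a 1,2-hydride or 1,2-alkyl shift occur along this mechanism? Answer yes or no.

The first-formed carbocation is tertiary.
No single 1,2-shift to an adjacent carbon would produce a more-substituted cation than the one already present, so no rearrangement occurs.

no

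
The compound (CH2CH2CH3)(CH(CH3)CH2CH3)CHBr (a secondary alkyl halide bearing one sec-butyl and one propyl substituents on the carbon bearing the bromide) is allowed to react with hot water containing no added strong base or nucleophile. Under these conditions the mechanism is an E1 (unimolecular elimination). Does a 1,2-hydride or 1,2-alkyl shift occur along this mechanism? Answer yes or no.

The first-formed carbocation is secondary.
The adjacent sec-butyl carbon already bears 2 other carbon substituents and has a hydrogen to migrate; after a 1,2-hydride shift from that carbon the positive charge sits on a tertiary centre.
Tertiary is more stable than secondary, so the shift occurs.

yes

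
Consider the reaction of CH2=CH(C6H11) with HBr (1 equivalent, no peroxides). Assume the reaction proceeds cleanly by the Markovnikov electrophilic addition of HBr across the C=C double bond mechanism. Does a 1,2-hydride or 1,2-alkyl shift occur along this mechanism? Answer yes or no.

The first-formed carbocation is secondary.
The adjacent cyclohexyl carbon already bears 2 other carbon substituents and has a hydrogen to migrate; after a 1,2-hydride shift from that carbon the positive charge sits on a tertiary centre.
Tertiary is more stable than secondary, so the shift occurs.

yes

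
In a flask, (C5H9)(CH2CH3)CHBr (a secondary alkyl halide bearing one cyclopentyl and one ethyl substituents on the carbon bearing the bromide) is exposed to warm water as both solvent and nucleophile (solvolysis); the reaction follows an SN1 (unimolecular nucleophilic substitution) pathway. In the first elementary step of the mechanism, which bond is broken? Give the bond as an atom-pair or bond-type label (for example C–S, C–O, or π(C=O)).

C–Br

Step 1: The C–Br bond breaks with both electrons going to the bromide; Br⁻ leaves and a secondary carbocation remains.
The bond broken in this step is the C–Br bond.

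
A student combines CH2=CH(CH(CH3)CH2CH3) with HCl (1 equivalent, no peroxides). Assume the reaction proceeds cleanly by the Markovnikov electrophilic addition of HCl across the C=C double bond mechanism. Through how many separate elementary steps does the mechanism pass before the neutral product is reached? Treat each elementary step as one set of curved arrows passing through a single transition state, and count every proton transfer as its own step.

Step 1: Electrophilic addition begins with the π(C=C) electrons forming a bond to the proton of HCl. Following Markovnikov's rule, the resulting cation is secondary. The H–Cl bond breaks heterolytically, releasing Cl⁻.
Step 2: Carbocation rearrangement: a 1,2-hydride shift from the adjacent sec-butyl carbon converts the initially-formed secondary cation into the more stable tertiary cation.
Step 3: Nucleophilic attack by Cl⁻ on the carbocation completes the addition, giving R–Cl.
Total: 3 elementary steps.

3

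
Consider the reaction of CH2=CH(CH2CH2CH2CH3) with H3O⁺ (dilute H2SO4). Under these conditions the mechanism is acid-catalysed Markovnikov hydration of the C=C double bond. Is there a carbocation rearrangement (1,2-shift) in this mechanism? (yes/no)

The first-formed carbocation is secondary.
No single 1,2-shift to an adjacent carbon would produce a more-substituted cation than the one already present, so no rearrangement occurs.

no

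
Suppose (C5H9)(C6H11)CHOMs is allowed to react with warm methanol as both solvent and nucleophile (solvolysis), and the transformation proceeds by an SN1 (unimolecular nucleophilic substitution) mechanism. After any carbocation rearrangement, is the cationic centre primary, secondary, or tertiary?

tertiary

Step 1: Ionisation: the C–O σ-bond cleaves heterolytically; both bonding electrons depart with MsO⁻, leaving a secondary carbocation at the α-carbon.
Step 2: A 1,2-hydride shift from the adjacent cyclopentyl carbon moves the positive charge from the secondary centre to an adjacent carbon, generating a more stable tertiary carbocation.
The cation rearranges from secondary to tertiary via a 1,2-hydride shift from the adjacent cyclopentyl carbon; the tertiary cation is what reacts next.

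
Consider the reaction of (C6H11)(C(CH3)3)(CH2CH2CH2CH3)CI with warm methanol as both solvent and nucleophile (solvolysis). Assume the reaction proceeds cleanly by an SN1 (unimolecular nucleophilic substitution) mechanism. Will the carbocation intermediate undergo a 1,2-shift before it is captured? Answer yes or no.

no

The first-formed carbocation is tertiary.
No single 1,2-shift to an adjacent carbon would produce a more-substituted cation than the one already present, so no rearrangement occurs.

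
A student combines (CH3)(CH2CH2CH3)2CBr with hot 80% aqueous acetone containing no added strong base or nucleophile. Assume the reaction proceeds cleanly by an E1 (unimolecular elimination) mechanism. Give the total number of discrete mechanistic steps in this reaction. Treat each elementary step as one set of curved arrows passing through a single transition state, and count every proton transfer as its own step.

Step 1: The C–Br bond breaks with both electrons going to the bromide; Br⁻ leaves and a tertiary carbocation remains.
(No 1,2-shift: no single shift to an adjacent carbon would give a more stable cation.)
Step 2: A water molecule (solvent) deprotonates a β-carbon; as the C–H bond breaks, those electrons form the new alkene π bond.
Total: 2 elementary steps.

2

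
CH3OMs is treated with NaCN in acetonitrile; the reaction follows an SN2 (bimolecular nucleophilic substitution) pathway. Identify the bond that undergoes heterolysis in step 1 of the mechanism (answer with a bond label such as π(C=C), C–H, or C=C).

Step 1: CN⁻ attacks the back face of the α-carbon while MsO⁻ departs with the C–O bonding pair — a single concerted displacement through a pentacoordinate transition state.
The bond broken in this step is the C–O bond.

C–O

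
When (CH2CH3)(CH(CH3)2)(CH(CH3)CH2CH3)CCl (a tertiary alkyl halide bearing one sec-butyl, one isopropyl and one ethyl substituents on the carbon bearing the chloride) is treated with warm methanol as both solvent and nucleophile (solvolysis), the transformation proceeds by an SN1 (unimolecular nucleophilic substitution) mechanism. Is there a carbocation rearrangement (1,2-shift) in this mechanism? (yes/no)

no

The first-formed carbocation is tertiary.
No single 1,2-shift to an adjacent carbon would produce a more-substituted cation than the one already present, so no rearrangement occurs.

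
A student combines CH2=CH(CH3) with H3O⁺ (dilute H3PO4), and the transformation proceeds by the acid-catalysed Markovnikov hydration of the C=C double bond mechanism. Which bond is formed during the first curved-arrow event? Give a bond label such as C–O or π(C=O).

C–H

Step 1: Protonation of the alkene by H3O⁺: the π bond acts as the nucleophile and picks up H⁺, giving the more stable (Markovnikov) secondary carbocation. H2O is released.
The bond formed in this step is the C–H bond.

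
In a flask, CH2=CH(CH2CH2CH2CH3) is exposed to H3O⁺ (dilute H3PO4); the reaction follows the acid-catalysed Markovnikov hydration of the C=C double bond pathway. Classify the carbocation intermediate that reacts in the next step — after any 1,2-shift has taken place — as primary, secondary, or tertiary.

Step 1: Electrophilic addition begins with the π(C=C) electrons forming a bond to the proton of H3O⁺. Following Markovnikov's rule, the resulting cation is secondary. H2O is released.
No single 1,2-shift to an adjacent carbon would give a more-substituted cation, so no rearrangement occurs.

secondary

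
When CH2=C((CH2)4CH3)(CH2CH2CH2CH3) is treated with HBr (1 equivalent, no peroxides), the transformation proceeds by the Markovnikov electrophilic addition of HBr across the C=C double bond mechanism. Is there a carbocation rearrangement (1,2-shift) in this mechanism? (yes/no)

no

The first-formed carbocation is tertiary.
No single 1,2-shift to an adjacent carbon would produce a more-substituted cation than the one already present, so no rearrangement occurs.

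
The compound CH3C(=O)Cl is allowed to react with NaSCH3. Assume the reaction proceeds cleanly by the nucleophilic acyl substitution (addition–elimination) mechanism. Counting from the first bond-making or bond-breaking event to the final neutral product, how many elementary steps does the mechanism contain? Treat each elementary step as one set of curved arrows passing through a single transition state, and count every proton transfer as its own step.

Step 1: CH3S⁻ adds to the carbonyl carbon; the C=O π electrons shift onto oxygen and a tetrahedral alkoxide intermediate forms.
Step 2: Collapse of the tetrahedral intermediate: the alkoxide oxygen pushes its lone pair back to re-form C=O while Cl⁻ leaves.
Total: 2 elementary steps.

2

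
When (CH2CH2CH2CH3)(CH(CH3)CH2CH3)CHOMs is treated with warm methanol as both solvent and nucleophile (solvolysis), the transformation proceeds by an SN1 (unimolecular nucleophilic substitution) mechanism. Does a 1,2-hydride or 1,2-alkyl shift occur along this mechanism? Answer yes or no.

The first-formed carbocation is secondary.
The adjacent sec-butyl carbon already bears 2 other carbon substituents and has a hydrogen to migrate; after a 1,2-hydride shift from that carbon the positive charge sits on a tertiary centre.
Tertiary is more stable than secondary, so the shift occurs.

yes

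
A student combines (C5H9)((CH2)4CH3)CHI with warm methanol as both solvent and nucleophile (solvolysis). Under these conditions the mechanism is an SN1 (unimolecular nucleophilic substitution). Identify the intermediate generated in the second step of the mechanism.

tertiary carbocation

Step 1: Ionisation: the C–I σ-bond cleaves heterolytically; both bonding electrons depart with I⁻, leaving a secondary carbocation at the α-carbon.
Step 2: Carbocation rearrangement: a 1,2-hydride shift from the adjacent cyclopentyl carbon converts the initially-formed secondary cation into the more stable tertiary cation.
After step 2 the species present is a tertiary carbocation.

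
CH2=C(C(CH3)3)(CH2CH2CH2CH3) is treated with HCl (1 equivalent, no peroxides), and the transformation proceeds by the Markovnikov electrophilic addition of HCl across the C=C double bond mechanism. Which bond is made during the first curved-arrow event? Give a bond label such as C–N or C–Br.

Step 1: The π electrons of the C=C bond attack a proton of HCl; Markovnikov addition places the new C–H on the less-substituted alkene carbon, so the positive charge ends up on the more-substituted carbon — a tertiary carbocation. The H–Cl bond breaks heterolytically, releasing Cl⁻.
The bond formed in this step is the C–H bond.

C–H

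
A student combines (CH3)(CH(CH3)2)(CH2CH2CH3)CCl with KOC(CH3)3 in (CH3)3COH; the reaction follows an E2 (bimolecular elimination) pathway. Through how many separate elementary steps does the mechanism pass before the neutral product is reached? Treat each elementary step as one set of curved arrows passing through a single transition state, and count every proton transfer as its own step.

1

Step 1: In one step, (CH3)3CO⁻ pulls off a β-proton, the C–Cl bond cleaves, and a C=C double bond forms between the α- and β-carbons (E2, anti elimination).
Total: 1 elementary step.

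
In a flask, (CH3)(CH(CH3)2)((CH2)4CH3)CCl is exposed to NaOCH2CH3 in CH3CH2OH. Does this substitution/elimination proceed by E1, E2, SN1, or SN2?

E2

Conditions: a strong base with a tertiary substrate bearing a β-hydrogen.
These conditions are the textbook signature of the E2 pathway.
A strong (often hindered) base removes a β-H in concert with loss of the leaving group — bimolecular elimination.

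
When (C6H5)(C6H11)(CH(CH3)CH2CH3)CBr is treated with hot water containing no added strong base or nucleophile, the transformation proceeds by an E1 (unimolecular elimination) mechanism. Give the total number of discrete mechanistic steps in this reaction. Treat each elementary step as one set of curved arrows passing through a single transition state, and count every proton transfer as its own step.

Step 1: Ionisation: the C–Br σ-bond cleaves heterolytically; both bonding electrons depart with Br⁻, leaving a tertiary carbocation at the α-carbon.
(No 1,2-shift: no single shift to an adjacent carbon would give a more stable cation.)
Step 2: A weak base (a water molecule from the solvent) removes a proton from a carbon adjacent to the cationic centre; the electrons of that C–H bond become the new π(C=C) bond, giving the alkene.
Total: 2 elementary steps.

2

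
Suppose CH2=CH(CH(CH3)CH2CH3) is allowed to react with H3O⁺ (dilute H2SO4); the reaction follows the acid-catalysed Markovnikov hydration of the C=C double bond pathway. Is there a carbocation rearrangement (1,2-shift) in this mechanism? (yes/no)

yes

The first-formed carbocation is secondary.
The adjacent sec-butyl carbon already bears 2 other carbon substituents and has a hydrogen to migrate; after a 1,2-hydride shift from that carbon the positive charge sits on a tertiary centre.
Tertiary is more stable than secondary, so the shift occurs.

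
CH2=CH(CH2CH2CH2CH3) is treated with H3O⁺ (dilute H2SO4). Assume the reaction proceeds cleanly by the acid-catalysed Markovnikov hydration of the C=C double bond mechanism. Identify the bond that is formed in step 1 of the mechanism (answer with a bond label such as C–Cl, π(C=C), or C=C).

C–H

Step 1: Protonation of the alkene by H3O⁺: the π bond acts as the nucleophile and picks up H⁺, giving the more stable (Markovnikov) secondary carbocation. H2O is released.
The bond formed in this step is the C–H bond.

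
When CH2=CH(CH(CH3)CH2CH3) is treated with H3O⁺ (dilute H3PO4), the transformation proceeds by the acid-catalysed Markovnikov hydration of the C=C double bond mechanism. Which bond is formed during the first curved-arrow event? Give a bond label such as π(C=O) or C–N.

C–H

Step 1: Protonation of the alkene by H3O⁺: the π bond acts as the nucleophile and picks up H⁺, giving the more stable (Markovnikov) secondary carbocation. H2O is released.
The bond formed in this step is the C–H bond.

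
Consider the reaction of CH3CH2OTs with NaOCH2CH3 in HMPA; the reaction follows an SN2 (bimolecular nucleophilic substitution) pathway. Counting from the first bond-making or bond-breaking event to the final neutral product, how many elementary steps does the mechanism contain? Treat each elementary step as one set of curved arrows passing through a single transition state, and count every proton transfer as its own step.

Step 1: Backside attack by CH3CH2O⁻ on the carbon bearing the tosylate: the new C–O bond forms as the C–O bond breaks, with Walden inversion at carbon.
Total: 1 elementary step.

1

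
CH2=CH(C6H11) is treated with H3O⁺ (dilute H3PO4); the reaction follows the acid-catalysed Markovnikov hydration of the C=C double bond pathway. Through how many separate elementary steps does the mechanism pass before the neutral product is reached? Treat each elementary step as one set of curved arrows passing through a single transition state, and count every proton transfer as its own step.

4

Step 1: The π electrons of the C=C bond attack a proton of H3O⁺; Markovnikov addition places the new C–H on the less-substituted alkene carbon, so the positive charge ends up on the more-substituted carbon — a secondary carbocation. H2O is released.
Step 2: A 1,2-hydride shift from the adjacent cyclohexyl carbon moves the positive charge from the secondary centre to an adjacent carbon, generating a more stable tertiary carbocation.
Step 3: A lone pair on the oxygen of H2O attacks the carbocation, forming a C–O bond and an oxonium ion (a protonated alcohol).
Step 4: Proton transfer from the O–H of the oxonium ion to H2O completes the catalytic cycle and yields the alcohol.
Total: 4 elementary steps.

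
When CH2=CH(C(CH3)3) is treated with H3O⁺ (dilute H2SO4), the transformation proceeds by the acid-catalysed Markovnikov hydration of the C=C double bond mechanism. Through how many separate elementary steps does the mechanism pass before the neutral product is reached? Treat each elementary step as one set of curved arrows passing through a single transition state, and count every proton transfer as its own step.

Step 1: Electrophilic addition begins with the π(C=C) electrons forming a bond to the proton of H3O⁺. Following Markovnikov's rule, the resulting cation is secondary. H2O is released.
Step 2: Carbocation rearrangement: a 1,2-methyl shift from the adjacent tert-butyl carbon converts the initially-formed secondary cation into the more stable tertiary cation.
Step 3: Nucleophilic capture of the cation by H2O produces the protonated alcohol (an oxonium ion).
Step 4: Proton transfer from the O–H of the oxonium ion to H2O completes the catalytic cycle and yields the alcohol.
Total: 4 elementary steps.

4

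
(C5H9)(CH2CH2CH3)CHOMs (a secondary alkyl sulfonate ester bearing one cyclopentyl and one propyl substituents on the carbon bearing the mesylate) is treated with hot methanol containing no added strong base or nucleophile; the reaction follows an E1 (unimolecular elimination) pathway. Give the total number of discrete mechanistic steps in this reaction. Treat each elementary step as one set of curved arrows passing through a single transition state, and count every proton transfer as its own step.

3

Step 1: Ionisation: the C–O σ-bond cleaves heterolytically; both bonding electrons depart with MsO⁻, leaving a secondary carbocation at the α-carbon.
Step 2: A hydride (H with its bonding pair) migrates from the adjacent cyclopentyl carbon to the cationic centre — a 1,2-hydride shift — upgrading the secondary cation to a tertiary one.
Step 3: Loss of a β-proton to a methanol molecule of the solvent: the C–H bonding pair collapses toward the cationic carbon to form the C=C π bond, yielding the alkene.
Total: 3 elementary steps.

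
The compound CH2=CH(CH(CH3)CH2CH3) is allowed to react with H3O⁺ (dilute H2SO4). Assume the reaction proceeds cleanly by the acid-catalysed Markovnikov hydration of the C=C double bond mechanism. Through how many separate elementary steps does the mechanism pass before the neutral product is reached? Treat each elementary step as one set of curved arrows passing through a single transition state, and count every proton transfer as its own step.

4

Step 1: The π electrons of the C=C bond attack a proton of H3O⁺; Markovnikov addition places the new C–H on the less-substituted alkene carbon, so the positive charge ends up on the more-substituted carbon — a secondary carbocation. H2O is released.
Step 2: A 1,2-hydride shift from the adjacent sec-butyl carbon moves the positive charge from the secondary centre to an adjacent carbon, generating a more stable tertiary carbocation.
Step 3: Nucleophilic capture of the cation by H2O produces the protonated alcohol (an oxonium ion).
Step 4: Deprotonation of the oxonium ion by a water molecule delivers the neutral alcohol and regenerates the acid catalyst.
Total: 4 elementary steps.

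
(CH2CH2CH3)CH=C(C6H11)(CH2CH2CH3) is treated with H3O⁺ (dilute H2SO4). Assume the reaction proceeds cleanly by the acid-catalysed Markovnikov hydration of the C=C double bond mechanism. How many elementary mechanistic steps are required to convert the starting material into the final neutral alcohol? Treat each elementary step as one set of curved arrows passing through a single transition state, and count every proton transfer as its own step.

Step 1: Electrophilic addition begins with the π(C=C) electrons forming a bond to the proton of H3O⁺. Following Markovnikov's rule, the resulting cation is tertiary. H2O is released.
(No 1,2-shift: no single shift to an adjacent carbon would give a more stable cation.)
Step 2: Nucleophilic capture of the cation by H2O produces the protonated alcohol (an oxonium ion).
Step 3: Proton transfer from the O–H of the oxonium ion to H2O completes the catalytic cycle and yields the alcohol.
Total: 3 elementary steps.

3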